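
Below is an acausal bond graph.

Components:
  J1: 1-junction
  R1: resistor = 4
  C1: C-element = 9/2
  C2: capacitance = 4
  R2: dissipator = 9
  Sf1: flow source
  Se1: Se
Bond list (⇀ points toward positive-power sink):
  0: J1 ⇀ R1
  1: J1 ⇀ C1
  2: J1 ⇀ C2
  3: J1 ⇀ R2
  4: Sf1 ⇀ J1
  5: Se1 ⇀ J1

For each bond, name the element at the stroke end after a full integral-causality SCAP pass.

β0 |J1
β1 |J1
β2 |J1
β3 |J1
β4 |Sf1
β5 |J1

β4 |Sf1  (Sf1 fixes flow; stroke at Sf1)
β5 |J1  (Se1: effort source, stroke at far end)
β0 |J1  (1-jn J1 has f-setter on 4)
β1 |J1  (J1 flow already set via bond 4)
β2 |J1  (common-f at J1 fixed by 4)
β3 |J1  (1-jn J1 has f-setter on 4)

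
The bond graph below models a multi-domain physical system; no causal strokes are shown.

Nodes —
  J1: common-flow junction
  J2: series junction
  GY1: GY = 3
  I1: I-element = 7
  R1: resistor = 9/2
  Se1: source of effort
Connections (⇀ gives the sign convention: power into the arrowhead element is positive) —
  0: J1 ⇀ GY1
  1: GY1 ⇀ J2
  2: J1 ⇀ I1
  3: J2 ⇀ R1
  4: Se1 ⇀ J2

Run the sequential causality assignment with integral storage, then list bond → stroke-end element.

#4 |J2  (Se1 fixes effort; stroke away)
#2 |I1  (I1: I, integral causality)
#0 |J1  (J1: bond 2 brought flow, rest push out)
#1 |J2  (GY1: gyrator matches bond 0)
#3 |R1  (J2 needs exactly one f-in)

β0 |J1
β1 |J2
β2 |I1
β3 |R1
β4 |J2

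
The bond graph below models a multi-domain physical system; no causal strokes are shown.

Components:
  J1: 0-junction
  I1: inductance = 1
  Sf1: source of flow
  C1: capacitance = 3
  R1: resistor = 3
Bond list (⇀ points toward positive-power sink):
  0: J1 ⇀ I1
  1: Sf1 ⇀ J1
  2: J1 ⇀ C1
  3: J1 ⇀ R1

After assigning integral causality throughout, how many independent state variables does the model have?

2  (C1, I1 all integral)

b1 →Sf1  (Sf1: flow source, stroke at near end)
b0 →I1  (I1 integral (f out))
b2 →J1  (C1: C, integral causality)
b3 →R1  (common-e at J1 fixed by 2)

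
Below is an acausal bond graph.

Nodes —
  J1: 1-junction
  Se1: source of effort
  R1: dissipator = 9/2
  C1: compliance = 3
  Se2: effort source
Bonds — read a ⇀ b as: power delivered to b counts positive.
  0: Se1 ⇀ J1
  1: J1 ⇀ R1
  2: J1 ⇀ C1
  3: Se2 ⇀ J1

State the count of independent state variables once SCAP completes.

bond 0 stroke→J1  (Se1: effort source, stroke at far end)
bond 3 stroke→J1  (Se2: effort source, stroke at far end)
bond 2 stroke→J1  (prefer integral on C1)
bond 1 stroke→R1  (J1: last free bond brings flow in)

1  (C1 all integral)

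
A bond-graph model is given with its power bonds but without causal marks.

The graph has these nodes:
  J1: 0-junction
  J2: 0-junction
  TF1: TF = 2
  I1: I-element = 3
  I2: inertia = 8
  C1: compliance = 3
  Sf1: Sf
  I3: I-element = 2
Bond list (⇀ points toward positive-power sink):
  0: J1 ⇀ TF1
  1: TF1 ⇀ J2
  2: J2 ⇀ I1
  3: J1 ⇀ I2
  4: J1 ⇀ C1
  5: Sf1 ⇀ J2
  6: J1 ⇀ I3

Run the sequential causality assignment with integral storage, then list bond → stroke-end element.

#5 |Sf1  (Sf1 fixes flow; stroke at Sf1)
#2 |I1  (I1 integral (f out))
#1 |J2  (J2: last free bond brings effort in)
#0 |TF1  (TF1 one-in-one-out from 1)
#3 |I2  (I2: I, integral causality)
#4 |J1  (C1 integral (e out))
#6 |I3  (0-jn J1 has e-setter on 4)

#0 |TF1
#1 |J2
#2 |I1
#3 |I2
#4 |J1
#5 |Sf1
#6 |I3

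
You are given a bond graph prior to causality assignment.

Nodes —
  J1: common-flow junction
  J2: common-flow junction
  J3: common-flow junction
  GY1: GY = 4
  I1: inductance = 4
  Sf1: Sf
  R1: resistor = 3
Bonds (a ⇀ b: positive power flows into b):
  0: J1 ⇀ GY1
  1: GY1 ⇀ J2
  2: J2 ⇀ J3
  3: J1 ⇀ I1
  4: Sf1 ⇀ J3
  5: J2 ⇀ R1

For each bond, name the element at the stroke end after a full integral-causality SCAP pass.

#4 |Sf1  (Sf1: flow source, stroke at near end)
#2 |J3  (1-jn J3 has f-setter on 4)
#1 |J2  (common-f at J2 fixed by 2)
#5 |J2  (J2: bond 2 brought flow, rest push out)
#0 |J1  (through GY1, causality inverts; strokes same side of GY1)
#3 |I1  (J1 needs exactly one f-in)

#0 stroke→J1
#1 stroke→J2
#2 stroke→J3
#3 stroke→I1
#4 stroke→Sf1
#5 stroke→J2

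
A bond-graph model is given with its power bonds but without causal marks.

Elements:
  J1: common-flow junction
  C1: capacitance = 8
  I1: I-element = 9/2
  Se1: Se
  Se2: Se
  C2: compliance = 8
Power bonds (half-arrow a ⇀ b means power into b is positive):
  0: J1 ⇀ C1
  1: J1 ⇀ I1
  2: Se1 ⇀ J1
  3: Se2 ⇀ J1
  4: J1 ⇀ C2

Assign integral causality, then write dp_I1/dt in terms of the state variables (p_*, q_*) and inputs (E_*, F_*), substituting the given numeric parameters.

dp_I1/dt = E_Se1 + E_Se2 - q_C1/8 - q_C2/8

bond 2 stroke→J1  (source Se1 imposes e)
bond 3 stroke→J1  (Se2 fixes effort; stroke away)
bond 0 stroke→J1  (C1 outputs effort q/C1)
bond 1 stroke→I1  (I1: I, integral causality)
bond 4 stroke→J1  (J1 flow already set via bond 1)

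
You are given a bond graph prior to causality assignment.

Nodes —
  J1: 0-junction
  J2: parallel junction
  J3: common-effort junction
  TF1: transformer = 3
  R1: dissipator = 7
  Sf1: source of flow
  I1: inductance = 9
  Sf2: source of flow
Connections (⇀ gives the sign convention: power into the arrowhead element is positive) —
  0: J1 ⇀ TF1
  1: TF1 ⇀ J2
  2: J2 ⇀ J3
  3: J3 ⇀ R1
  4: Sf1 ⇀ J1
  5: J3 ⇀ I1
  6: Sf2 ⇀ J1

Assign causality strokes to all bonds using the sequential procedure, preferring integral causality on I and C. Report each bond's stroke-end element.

b4 |Sf1  (Sf1: flow source, stroke at near end)
b6 |Sf2  (Sf2: flow source, stroke at near end)
b0 |J1  (J1: last free bond brings effort in)
b1 |TF1  (TF TF1: opposite of bond 0)
b2 |J2  (J2 needs exactly one e-in)
b5 |I1  (I1 outputs flow p/I1)
b3 |J3  (closing 0-jn rule on J3)

b0 →J1
b1 →TF1
b2 →J2
b3 →J3
b4 →Sf1
b5 →I1
b6 →Sf2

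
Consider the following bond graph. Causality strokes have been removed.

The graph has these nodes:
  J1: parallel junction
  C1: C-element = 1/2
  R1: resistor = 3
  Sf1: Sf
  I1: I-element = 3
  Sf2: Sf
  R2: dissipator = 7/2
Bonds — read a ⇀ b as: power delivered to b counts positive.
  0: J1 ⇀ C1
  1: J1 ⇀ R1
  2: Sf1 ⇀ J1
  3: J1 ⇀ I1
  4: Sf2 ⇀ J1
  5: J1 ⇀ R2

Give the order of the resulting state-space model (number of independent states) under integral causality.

2  (C1, I1 all integral)

bond 2 →Sf1  (Sf1: flow source, stroke at near end)
bond 4 →Sf2  (Sf2 (Sf) sets flow on bond)
bond 0 →J1  (prefer integral on C1)
bond 1 →R1  (common-e at J1 fixed by 0)
bond 3 →I1  (J1: bond 0 brought effort, rest push out)
bond 5 →R2  (0-jn J1 has e-setter on 0)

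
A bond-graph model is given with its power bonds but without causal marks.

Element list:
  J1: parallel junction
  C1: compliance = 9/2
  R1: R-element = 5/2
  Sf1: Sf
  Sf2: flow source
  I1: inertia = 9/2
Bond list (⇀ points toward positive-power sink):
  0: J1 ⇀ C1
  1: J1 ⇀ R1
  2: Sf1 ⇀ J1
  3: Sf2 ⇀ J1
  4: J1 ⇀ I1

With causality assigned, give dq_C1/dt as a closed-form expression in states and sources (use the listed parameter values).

β2 stroke at Sf1  (source Sf1 imposes f)
β3 stroke at Sf2  (Sf2 (Sf) sets flow on bond)
β0 stroke at J1  (prefer integral on C1)
β1 stroke at R1  (common-e at J1 fixed by 0)
β4 stroke at I1  (J1: bond 0 brought effort, rest push out)

dq_C1/dt = F_Sf1 + F_Sf2 - 2*p_I1/9 - 4*q_C1/45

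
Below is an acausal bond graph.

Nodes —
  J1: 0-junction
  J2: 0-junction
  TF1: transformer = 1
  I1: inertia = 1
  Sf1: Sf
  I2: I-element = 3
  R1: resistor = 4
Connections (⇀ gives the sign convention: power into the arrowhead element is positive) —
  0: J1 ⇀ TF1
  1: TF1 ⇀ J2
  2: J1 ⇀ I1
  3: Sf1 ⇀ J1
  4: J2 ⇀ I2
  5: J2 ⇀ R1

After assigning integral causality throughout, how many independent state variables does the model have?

2  (I1, I2 all integral)

#3 stroke at Sf1  (Sf1 (Sf) sets flow on bond)
#2 stroke at I1  (I1: I, integral causality)
#0 stroke at J1  (closing 0-jn rule on J1)
#1 stroke at TF1  (TF TF1: opposite of bond 0)
#4 stroke at I2  (I2 integral (f out))
#5 stroke at J2  (closing 0-jn rule on J2)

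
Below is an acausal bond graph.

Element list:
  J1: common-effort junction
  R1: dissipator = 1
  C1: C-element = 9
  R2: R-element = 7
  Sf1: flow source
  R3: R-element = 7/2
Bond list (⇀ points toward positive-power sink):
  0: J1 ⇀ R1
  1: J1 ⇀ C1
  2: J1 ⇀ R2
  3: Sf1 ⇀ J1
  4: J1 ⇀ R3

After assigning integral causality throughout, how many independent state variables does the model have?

b3 stroke at Sf1  (source Sf1 imposes f)
b1 stroke at J1  (C1 integral (e out))
b0 stroke at R1  (J1 effort already set via bond 1)
b2 stroke at R2  (common-e at J1 fixed by 1)
b4 stroke at R3  (common-e at J1 fixed by 1)

1  (C1 all integral)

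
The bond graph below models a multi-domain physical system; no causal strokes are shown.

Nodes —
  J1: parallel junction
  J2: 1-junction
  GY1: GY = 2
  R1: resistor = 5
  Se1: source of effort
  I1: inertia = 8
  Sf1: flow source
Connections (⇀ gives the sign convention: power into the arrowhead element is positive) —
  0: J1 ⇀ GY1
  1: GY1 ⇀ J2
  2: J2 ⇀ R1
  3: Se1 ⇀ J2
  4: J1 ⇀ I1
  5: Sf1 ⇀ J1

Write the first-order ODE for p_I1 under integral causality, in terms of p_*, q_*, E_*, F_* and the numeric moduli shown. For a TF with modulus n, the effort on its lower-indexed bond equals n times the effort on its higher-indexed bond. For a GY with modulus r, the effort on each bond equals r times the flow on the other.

dp_I1/dt = 2*E_Se1/5 + 4*F_Sf1/5 - p_I1/10

bond 3 stroke→J2  (Se1 fixes effort; stroke away)
bond 5 stroke→Sf1  (source Sf1 imposes f)
bond 4 stroke→I1  (I1 integral (f out))
bond 0 stroke→J1  (J1: last free bond brings effort in)
bond 1 stroke→J2  (GY GY1: same side as bond 0)
bond 2 stroke→R1  (J2 needs exactly one f-in)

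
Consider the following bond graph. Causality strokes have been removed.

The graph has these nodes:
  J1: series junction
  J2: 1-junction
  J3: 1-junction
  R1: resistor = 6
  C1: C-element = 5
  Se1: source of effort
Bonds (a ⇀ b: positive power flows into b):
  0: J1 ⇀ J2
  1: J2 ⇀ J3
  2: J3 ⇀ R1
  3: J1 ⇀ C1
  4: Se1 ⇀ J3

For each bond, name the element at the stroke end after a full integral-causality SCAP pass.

β0 stroke→J2
β1 stroke→J3
β2 stroke→R1
β3 stroke→J1
β4 stroke→J3

bond 4 →J3  (source Se1 imposes e)
bond 3 →J1  (C1: C, integral causality)
bond 0 →J2  (J1 needs exactly one f-in)
bond 1 →J3  (only one flow-in slot at J2)
bond 2 →R1  (J3: last free bond brings flow in)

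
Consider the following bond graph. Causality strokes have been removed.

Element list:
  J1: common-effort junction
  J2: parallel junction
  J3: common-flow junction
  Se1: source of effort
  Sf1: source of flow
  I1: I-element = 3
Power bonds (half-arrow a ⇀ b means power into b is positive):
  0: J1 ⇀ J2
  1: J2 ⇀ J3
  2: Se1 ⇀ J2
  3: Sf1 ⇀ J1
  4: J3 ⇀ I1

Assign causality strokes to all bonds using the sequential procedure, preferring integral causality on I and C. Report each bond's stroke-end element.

b2 →J2  (source Se1 imposes e)
b3 →Sf1  (Sf1 (Sf) sets flow on bond)
b0 →J1  (J1 needs exactly one e-in)
b1 →J3  (common-e at J2 fixed by 2)
b4 →I1  (J3: last free bond brings flow in)

β0 →J1
β1 →J3
β2 →J2
β3 →Sf1
β4 →I1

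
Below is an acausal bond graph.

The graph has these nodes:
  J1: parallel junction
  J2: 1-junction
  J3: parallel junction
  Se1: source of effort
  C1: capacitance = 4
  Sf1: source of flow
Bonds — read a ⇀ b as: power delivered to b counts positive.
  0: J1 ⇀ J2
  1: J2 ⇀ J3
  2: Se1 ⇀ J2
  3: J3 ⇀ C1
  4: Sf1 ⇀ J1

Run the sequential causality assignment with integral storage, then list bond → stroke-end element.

#0 |J1
#1 |J2
#2 |J2
#3 |J3
#4 |Sf1

bond 2 →J2  (Se1: effort source, stroke at far end)
bond 4 →Sf1  (Sf1: flow source, stroke at near end)
bond 0 →J1  (J1 needs exactly one e-in)
bond 1 →J2  (J2 flow already set via bond 0)
bond 3 →J3  (only one effort-in slot at J3)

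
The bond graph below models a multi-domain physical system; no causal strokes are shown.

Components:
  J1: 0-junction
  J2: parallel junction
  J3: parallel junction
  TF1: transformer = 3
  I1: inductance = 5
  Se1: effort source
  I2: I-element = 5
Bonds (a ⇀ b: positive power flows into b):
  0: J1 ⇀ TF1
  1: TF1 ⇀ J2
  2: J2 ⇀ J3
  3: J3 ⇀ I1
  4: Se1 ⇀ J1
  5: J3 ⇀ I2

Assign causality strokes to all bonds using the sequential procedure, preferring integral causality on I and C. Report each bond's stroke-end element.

b4 stroke→J1  (source Se1 imposes e)
b0 stroke→TF1  (common-e at J1 fixed by 4)
b1 stroke→J2  (TF TF1: opposite of bond 0)
b2 stroke→J3  (J2 effort already set via bond 1)
b3 stroke→I1  (J3: bond 2 brought effort, rest push out)
b5 stroke→I2  (J3 effort already set via bond 2)

b0 stroke at TF1
b1 stroke at J2
b2 stroke at J3
b3 stroke at I1
b4 stroke at J1
b5 stroke at I2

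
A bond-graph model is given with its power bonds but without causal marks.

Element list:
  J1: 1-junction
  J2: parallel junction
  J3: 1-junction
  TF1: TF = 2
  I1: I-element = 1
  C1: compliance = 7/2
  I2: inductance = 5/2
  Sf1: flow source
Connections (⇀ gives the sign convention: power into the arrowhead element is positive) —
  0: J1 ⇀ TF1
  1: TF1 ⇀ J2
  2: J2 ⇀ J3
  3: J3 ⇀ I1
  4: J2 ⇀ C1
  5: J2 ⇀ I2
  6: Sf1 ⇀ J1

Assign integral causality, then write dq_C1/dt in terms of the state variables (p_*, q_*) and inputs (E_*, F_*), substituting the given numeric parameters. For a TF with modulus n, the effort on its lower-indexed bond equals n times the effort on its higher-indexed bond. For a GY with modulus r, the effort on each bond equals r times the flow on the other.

bond 6 →Sf1  (Sf1: flow source, stroke at near end)
bond 0 →J1  (1-jn J1 has f-setter on 6)
bond 1 →TF1  (TF1: transformer flips bond 0)
bond 3 →I1  (I1 outputs flow p/I1)
bond 2 →J3  (J3: bond 3 brought flow, rest push out)
bond 4 →J2  (C1: C, integral causality)
bond 5 →I2  (J2 effort already set via bond 4)

dq_C1/dt = 2*F_Sf1 - p_I1 - 2*p_I2/5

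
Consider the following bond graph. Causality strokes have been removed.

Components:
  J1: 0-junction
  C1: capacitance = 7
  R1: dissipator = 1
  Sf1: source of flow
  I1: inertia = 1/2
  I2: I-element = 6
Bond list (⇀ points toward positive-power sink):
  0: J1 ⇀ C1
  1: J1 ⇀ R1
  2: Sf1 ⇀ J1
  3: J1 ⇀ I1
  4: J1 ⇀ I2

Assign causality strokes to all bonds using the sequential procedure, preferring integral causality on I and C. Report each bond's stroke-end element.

bond 2 stroke→Sf1  (source Sf1 imposes f)
bond 0 stroke→J1  (C1 integral (e out))
bond 1 stroke→R1  (0-jn J1 has e-setter on 0)
bond 3 stroke→I1  (0-jn J1 has e-setter on 0)
bond 4 stroke→I2  (0-jn J1 has e-setter on 0)

bond 0 |J1
bond 1 |R1
bond 2 |Sf1
bond 3 |I1
bond 4 |I2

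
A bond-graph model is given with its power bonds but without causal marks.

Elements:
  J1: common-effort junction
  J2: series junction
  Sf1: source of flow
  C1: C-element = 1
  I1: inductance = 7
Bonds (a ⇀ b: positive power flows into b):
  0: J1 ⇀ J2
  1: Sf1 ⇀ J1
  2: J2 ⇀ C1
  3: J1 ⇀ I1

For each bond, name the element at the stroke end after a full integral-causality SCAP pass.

bond 1 stroke→Sf1  (Sf1 (Sf) sets flow on bond)
bond 2 stroke→J2  (C1: C, integral causality)
bond 0 stroke→J1  (J2 needs exactly one f-in)
bond 3 stroke→I1  (J1 effort already set via bond 0)

β0 stroke at J1
β1 stroke at Sf1
β2 stroke at J2
β3 stroke at I1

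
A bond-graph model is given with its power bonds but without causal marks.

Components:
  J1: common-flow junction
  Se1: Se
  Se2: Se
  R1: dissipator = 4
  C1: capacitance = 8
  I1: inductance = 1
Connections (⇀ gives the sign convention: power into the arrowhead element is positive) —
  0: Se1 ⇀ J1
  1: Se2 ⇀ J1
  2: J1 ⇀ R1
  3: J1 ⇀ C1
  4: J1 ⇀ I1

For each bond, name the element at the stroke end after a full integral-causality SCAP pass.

β0 stroke at J1  (Se1: effort source, stroke at far end)
β1 stroke at J1  (Se2: effort source, stroke at far end)
β3 stroke at J1  (C1: C, integral causality)
β4 stroke at I1  (prefer integral on I1)
β2 stroke at J1  (1-jn J1 has f-setter on 4)

β0 stroke at J1
β1 stroke at J1
β2 stroke at J1
β3 stroke at J1
β4 stroke at I1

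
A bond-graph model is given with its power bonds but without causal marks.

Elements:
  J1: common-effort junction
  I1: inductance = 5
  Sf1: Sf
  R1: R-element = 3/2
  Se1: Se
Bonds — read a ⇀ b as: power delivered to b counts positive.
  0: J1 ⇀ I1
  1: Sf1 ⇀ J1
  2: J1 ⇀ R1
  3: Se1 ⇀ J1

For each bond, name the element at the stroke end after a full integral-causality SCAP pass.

b0 stroke at I1
b1 stroke at Sf1
b2 stroke at R1
b3 stroke at J1

β1 →Sf1  (Sf1: flow source, stroke at near end)
β3 →J1  (source Se1 imposes e)
β0 →I1  (0-jn J1 has e-setter on 3)
β2 →R1  (J1: bond 3 brought effort, rest push out)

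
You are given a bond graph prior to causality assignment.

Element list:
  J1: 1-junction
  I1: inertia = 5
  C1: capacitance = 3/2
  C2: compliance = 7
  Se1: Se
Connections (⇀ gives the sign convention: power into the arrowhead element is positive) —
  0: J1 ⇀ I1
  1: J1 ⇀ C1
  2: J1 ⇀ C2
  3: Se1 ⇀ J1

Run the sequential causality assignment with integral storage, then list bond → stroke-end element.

#0 stroke at I1
#1 stroke at J1
#2 stroke at J1
#3 stroke at J1

bond 3 stroke at J1  (Se1: effort source, stroke at far end)
bond 0 stroke at I1  (prefer integral on I1)
bond 1 stroke at J1  (J1 flow already set via bond 0)
bond 2 stroke at J1  (J1: bond 0 brought flow, rest push out)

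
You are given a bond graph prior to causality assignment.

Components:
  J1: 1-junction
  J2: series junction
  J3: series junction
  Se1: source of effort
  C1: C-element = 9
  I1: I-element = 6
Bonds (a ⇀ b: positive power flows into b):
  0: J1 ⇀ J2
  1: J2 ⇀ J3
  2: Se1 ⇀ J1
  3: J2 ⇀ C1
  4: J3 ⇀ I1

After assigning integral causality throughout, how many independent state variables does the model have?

bond 2 →J1  (Se1 (Se) sets effort on bond)
bond 0 →J2  (only one flow-in slot at J1)
bond 3 →J2  (C1 integral (e out))
bond 1 →J3  (only one flow-in slot at J2)
bond 4 →I1  (J3 needs exactly one f-in)

2  (C1, I1 all integral)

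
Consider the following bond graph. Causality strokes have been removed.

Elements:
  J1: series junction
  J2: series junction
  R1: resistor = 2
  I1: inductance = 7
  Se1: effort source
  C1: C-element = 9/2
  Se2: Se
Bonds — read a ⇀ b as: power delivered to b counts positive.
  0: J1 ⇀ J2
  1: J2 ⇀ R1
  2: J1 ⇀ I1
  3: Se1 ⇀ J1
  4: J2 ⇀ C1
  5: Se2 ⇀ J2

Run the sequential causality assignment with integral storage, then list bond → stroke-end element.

b3 →J1  (Se1 (Se) sets effort on bond)
b5 →J2  (source Se2 imposes e)
b2 →I1  (I1: I, integral causality)
b0 →J1  (1-jn J1 has f-setter on 2)
b1 →J2  (J2: bond 0 brought flow, rest push out)
b4 →J2  (J2 flow already set via bond 0)

bond 0 stroke→J1
bond 1 stroke→J2
bond 2 stroke→I1
bond 3 stroke→J1
bond 4 stroke→J2
bond 5 stroke→J2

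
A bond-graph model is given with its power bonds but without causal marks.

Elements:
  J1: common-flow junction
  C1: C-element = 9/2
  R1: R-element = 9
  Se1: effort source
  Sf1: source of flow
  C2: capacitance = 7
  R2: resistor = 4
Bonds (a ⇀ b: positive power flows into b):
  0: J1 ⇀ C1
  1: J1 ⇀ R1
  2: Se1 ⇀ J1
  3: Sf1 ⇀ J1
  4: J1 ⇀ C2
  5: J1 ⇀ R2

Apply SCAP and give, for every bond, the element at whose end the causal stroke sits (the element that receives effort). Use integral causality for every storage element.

β2 stroke→J1  (Se1 fixes effort; stroke away)
β3 stroke→Sf1  (Sf1 fixes flow; stroke at Sf1)
β0 stroke→J1  (1-jn J1 has f-setter on 3)
β1 stroke→J1  (common-f at J1 fixed by 3)
β4 stroke→J1  (J1: bond 3 brought flow, rest push out)
β5 stroke→J1  (common-f at J1 fixed by 3)

β0 stroke at J1
β1 stroke at J1
β2 stroke at J1
β3 stroke at Sf1
β4 stroke at J1
β5 stroke at J1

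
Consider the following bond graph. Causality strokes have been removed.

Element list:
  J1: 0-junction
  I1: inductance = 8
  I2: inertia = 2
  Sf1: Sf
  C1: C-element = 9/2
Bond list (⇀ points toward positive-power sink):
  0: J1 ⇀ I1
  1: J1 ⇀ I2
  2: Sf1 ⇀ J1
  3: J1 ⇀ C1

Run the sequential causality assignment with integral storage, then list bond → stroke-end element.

β0 stroke at I1
β1 stroke at I2
β2 stroke at Sf1
β3 stroke at J1

bond 2 |Sf1  (Sf1 (Sf) sets flow on bond)
bond 0 |I1  (I1 outputs flow p/I1)
bond 1 |I2  (I2 outputs flow p/I2)
bond 3 |J1  (only one effort-in slot at J1)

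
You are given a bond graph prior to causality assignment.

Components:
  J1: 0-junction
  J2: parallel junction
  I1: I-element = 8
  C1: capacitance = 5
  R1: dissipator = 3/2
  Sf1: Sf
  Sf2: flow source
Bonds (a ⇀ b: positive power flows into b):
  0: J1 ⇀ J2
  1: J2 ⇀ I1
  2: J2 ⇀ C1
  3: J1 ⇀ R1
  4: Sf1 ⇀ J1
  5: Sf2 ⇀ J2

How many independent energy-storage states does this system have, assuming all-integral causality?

2  (C1, I1 all integral)

#4 stroke at Sf1  (Sf1: flow source, stroke at near end)
#5 stroke at Sf2  (Sf2 (Sf) sets flow on bond)
#1 stroke at I1  (prefer integral on I1)
#2 stroke at J2  (C1: C, integral causality)
#0 stroke at J1  (common-e at J2 fixed by 2)
#3 stroke at R1  (J1: bond 0 brought effort, rest push out)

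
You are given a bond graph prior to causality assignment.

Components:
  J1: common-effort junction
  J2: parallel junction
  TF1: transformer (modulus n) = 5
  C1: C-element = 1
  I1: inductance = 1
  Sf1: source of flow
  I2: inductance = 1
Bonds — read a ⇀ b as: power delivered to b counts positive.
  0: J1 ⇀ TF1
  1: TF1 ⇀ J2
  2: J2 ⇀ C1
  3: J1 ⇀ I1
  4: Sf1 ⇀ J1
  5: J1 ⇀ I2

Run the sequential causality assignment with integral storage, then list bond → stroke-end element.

#4 →Sf1  (Sf1 fixes flow; stroke at Sf1)
#2 →J2  (prefer integral on C1)
#1 →TF1  (common-e at J2 fixed by 2)
#0 →J1  (TF TF1: opposite of bond 1)
#3 →I1  (0-jn J1 has e-setter on 0)
#5 →I2  (J1 effort already set via bond 0)

b0 stroke→J1
b1 stroke→TF1
b2 stroke→J2
b3 stroke→I1
b4 stroke→Sf1
b5 stroke→I2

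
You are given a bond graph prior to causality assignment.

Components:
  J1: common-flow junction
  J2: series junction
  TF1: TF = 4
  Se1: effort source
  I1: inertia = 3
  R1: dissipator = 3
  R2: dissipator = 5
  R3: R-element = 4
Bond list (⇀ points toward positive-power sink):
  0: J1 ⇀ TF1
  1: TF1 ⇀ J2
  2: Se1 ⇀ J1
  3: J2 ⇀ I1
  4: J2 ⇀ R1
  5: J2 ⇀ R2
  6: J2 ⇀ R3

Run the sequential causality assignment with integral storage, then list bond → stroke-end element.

b2 →J1  (source Se1 imposes e)
b0 →TF1  (closing 1-jn rule on J1)
b1 →J2  (through TF1, causality passes straight; one stroke at TF1)
b3 →I1  (I1 outputs flow p/I1)
b4 →J2  (J2 flow already set via bond 3)
b5 →J2  (1-jn J2 has f-setter on 3)
b6 →J2  (1-jn J2 has f-setter on 3)

β0 →TF1
β1 →J2
β2 →J1
β3 →I1
β4 →J2
β5 →J2
β6 →J2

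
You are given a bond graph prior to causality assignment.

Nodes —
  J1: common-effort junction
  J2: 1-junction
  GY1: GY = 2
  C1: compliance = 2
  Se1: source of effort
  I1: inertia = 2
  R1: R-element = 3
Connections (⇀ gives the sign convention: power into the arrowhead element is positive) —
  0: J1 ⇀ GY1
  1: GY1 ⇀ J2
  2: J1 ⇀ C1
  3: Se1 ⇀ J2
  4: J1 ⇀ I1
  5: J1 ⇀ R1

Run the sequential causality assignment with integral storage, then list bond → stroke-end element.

b3 stroke→J2  (Se1: effort source, stroke at far end)
b1 stroke→GY1  (J2 needs exactly one f-in)
b0 stroke→GY1  (GY GY1: same side as bond 1)
b2 stroke→J1  (C1: C, integral causality)
b4 stroke→I1  (J1: bond 2 brought effort, rest push out)
b5 stroke→R1  (common-e at J1 fixed by 2)

bond 0 stroke at GY1
bond 1 stroke at GY1
bond 2 stroke at J1
bond 3 stroke at J2
bond 4 stroke at I1
bond 5 stroke at R1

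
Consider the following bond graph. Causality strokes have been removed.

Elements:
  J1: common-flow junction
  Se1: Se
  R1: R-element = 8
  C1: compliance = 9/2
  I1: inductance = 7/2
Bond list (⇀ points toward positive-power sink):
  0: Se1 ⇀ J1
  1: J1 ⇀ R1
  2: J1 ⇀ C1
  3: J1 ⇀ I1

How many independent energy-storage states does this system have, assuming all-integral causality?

2  (C1, I1 all integral)

β0 →J1  (source Se1 imposes e)
β2 →J1  (C1: C, integral causality)
β3 →I1  (prefer integral on I1)
β1 →J1  (J1 flow already set via bond 3)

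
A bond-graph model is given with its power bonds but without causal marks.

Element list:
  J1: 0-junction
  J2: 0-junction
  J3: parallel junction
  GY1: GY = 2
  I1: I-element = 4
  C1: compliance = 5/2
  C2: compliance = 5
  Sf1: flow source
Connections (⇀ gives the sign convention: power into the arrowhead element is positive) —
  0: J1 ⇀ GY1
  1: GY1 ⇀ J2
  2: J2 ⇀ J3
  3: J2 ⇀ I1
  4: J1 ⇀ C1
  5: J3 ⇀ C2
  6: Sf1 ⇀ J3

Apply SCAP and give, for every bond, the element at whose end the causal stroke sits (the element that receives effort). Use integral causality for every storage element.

#6 →Sf1  (Sf1 fixes flow; stroke at Sf1)
#3 →I1  (I1: I, integral causality)
#4 →J1  (C1 outputs effort q/C1)
#0 →GY1  (0-jn J1 has e-setter on 4)
#1 →GY1  (GY1: gyrator matches bond 0)
#2 →J2  (closing 0-jn rule on J2)
#5 →J3  (only one effort-in slot at J3)

bond 0 |GY1
bond 1 |GY1
bond 2 |J2
bond 3 |I1
bond 4 |J1
bond 5 |J3
bond 6 |Sf1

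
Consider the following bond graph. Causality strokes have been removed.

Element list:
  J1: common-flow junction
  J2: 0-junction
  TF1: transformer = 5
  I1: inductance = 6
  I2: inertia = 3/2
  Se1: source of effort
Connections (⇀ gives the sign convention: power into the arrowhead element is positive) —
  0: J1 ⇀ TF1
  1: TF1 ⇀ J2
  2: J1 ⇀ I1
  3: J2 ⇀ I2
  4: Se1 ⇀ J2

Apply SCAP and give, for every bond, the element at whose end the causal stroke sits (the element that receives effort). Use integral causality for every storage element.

bond 4 |J2  (Se1: effort source, stroke at far end)
bond 1 |TF1  (common-e at J2 fixed by 4)
bond 3 |I2  (0-jn J2 has e-setter on 4)
bond 0 |J1  (TF TF1: opposite of bond 1)
bond 2 |I1  (closing 1-jn rule on J1)

b0 stroke→J1
b1 stroke→TF1
b2 stroke→I1
b3 stroke→I2
b4 stroke→J2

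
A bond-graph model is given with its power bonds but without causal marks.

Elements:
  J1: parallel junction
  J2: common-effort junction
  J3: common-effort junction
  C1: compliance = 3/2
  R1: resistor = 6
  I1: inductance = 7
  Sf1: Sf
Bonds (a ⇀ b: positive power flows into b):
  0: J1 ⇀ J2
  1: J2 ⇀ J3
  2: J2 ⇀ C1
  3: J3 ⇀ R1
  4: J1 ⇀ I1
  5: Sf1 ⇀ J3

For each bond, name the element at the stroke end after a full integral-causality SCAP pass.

bond 5 stroke→Sf1  (source Sf1 imposes f)
bond 2 stroke→J2  (C1 outputs effort q/C1)
bond 0 stroke→J1  (J2 effort already set via bond 2)
bond 1 stroke→J3  (0-jn J2 has e-setter on 2)
bond 3 stroke→R1  (J3 effort already set via bond 1)
bond 4 stroke→I1  (J1: bond 0 brought effort, rest push out)

bond 0 stroke→J1
bond 1 stroke→J3
bond 2 stroke→J2
bond 3 stroke→R1
bond 4 stroke→I1
bond 5 stroke→Sf1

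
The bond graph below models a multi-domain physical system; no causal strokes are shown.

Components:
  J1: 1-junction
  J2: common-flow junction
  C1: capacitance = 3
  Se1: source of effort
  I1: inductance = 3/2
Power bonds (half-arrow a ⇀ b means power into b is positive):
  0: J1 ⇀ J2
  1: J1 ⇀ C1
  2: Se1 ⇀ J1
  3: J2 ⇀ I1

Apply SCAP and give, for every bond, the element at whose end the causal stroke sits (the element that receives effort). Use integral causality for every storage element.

bond 2 →J1  (Se1 (Se) sets effort on bond)
bond 1 →J1  (prefer integral on C1)
bond 0 →J2  (J1 needs exactly one f-in)
bond 3 →I1  (only one flow-in slot at J2)

b0 stroke at J2
b1 stroke at J1
b2 stroke at J1
b3 stroke at I1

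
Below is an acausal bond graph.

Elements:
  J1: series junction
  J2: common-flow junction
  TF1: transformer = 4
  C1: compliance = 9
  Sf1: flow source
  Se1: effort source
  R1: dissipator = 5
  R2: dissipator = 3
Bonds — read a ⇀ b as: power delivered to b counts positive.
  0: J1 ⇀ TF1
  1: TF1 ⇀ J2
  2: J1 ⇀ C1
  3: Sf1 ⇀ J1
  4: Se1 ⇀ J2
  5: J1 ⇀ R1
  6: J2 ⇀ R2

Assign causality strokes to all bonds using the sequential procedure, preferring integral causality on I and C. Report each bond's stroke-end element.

β3 stroke→Sf1  (source Sf1 imposes f)
β4 stroke→J2  (Se1 fixes effort; stroke away)
β0 stroke→J1  (J1: bond 3 brought flow, rest push out)
β2 stroke→J1  (J1: bond 3 brought flow, rest push out)
β5 stroke→J1  (J1: bond 3 brought flow, rest push out)
β1 stroke→TF1  (TF1: transformer flips bond 0)
β6 stroke→J2  (1-jn J2 has f-setter on 1)

β0 stroke→J1
β1 stroke→TF1
β2 stroke→J1
β3 stroke→Sf1
β4 stroke→J2
β5 stroke→J1
β6 stroke→J2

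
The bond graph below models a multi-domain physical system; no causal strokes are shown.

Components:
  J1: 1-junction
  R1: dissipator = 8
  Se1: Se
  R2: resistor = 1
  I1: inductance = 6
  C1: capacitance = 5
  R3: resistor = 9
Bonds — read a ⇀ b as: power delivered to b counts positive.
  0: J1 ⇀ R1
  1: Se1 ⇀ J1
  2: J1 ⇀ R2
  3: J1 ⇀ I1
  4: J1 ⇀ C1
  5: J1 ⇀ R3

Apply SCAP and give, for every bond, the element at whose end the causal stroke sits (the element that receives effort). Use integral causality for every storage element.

β1 stroke at J1  (source Se1 imposes e)
β3 stroke at I1  (prefer integral on I1)
β0 stroke at J1  (J1: bond 3 brought flow, rest push out)
β2 stroke at J1  (J1 flow already set via bond 3)
β4 stroke at J1  (1-jn J1 has f-setter on 3)
β5 stroke at J1  (common-f at J1 fixed by 3)

β0 stroke at J1
β1 stroke at J1
β2 stroke at J1
β3 stroke at I1
β4 stroke at J1
β5 stroke at J1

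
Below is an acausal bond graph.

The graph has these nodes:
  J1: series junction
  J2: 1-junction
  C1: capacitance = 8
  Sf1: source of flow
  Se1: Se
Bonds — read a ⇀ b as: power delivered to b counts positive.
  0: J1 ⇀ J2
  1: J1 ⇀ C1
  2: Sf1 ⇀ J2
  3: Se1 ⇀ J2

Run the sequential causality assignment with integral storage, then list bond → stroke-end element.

b2 →Sf1  (Sf1 (Sf) sets flow on bond)
b3 →J2  (source Se1 imposes e)
b0 →J2  (1-jn J2 has f-setter on 2)
b1 →J1  (common-f at J1 fixed by 0)

bond 0 stroke→J2
bond 1 stroke→J1
bond 2 stroke→Sf1
bond 3 stroke→J2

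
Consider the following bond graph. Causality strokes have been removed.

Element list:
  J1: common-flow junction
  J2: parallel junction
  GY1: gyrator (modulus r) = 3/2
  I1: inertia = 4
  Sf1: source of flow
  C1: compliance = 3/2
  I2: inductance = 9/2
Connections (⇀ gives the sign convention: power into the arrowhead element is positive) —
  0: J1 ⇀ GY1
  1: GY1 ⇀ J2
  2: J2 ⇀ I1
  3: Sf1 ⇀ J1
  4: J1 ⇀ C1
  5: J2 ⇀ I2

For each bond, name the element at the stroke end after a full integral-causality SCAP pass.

β0 |J1
β1 |J2
β2 |I1
β3 |Sf1
β4 |J1
β5 |I2

b3 →Sf1  (Sf1: flow source, stroke at near end)
b0 →J1  (common-f at J1 fixed by 3)
b4 →J1  (J1: bond 3 brought flow, rest push out)
b1 →J2  (GY1 both-in/both-out from 0)
b2 →I1  (J2: bond 1 brought effort, rest push out)
b5 →I2  (0-jn J2 has e-setter on 1)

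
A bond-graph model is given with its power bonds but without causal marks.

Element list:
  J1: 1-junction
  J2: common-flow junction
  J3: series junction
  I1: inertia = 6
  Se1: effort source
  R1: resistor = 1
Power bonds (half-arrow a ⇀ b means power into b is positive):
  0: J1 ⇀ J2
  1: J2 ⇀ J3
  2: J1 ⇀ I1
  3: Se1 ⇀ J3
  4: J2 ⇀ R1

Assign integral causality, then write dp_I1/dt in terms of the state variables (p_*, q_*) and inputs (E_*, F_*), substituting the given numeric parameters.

dp_I1/dt = E_Se1 - p_I1/6

#3 stroke at J3  (Se1: effort source, stroke at far end)
#1 stroke at J2  (J3: last free bond brings flow in)
#2 stroke at I1  (I1 outputs flow p/I1)
#0 stroke at J1  (J1: bond 2 brought flow, rest push out)
#4 stroke at J2  (1-jn J2 has f-setter on 0)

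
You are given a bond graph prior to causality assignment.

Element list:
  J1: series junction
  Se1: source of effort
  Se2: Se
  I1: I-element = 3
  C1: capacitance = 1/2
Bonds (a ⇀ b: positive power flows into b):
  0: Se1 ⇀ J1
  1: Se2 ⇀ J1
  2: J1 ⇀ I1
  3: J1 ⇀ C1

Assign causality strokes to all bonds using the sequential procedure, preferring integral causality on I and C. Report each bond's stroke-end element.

bond 0 stroke→J1
bond 1 stroke→J1
bond 2 stroke→I1
bond 3 stroke→J1

bond 0 stroke→J1  (Se1 fixes effort; stroke away)
bond 1 stroke→J1  (source Se2 imposes e)
bond 2 stroke→I1  (I1 integral (f out))
bond 3 stroke→J1  (J1: bond 2 brought flow, rest push out)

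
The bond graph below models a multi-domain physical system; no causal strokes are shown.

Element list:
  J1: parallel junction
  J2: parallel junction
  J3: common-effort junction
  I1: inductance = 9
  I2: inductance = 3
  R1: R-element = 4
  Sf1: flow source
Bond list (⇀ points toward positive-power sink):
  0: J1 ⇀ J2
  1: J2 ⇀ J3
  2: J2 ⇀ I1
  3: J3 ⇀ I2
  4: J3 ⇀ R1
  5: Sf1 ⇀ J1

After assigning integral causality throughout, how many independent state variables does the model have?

b5 stroke at Sf1  (Sf1: flow source, stroke at near end)
b0 stroke at J1  (closing 0-jn rule on J1)
b2 stroke at I1  (I1 integral (f out))
b1 stroke at J2  (closing 0-jn rule on J2)
b3 stroke at I2  (I2 integral (f out))
b4 stroke at J3  (only one effort-in slot at J3)

2  (I1, I2 all integral)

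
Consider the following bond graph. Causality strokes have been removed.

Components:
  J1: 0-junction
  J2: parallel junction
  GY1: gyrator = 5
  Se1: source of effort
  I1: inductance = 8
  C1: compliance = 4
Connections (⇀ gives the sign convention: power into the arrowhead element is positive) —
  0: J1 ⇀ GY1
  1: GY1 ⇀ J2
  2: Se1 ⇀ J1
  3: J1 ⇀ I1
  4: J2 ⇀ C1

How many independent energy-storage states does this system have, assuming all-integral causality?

2  (C1, I1 all integral)

bond 2 stroke at J1  (Se1 (Se) sets effort on bond)
bond 0 stroke at GY1  (0-jn J1 has e-setter on 2)
bond 3 stroke at I1  (common-e at J1 fixed by 2)
bond 1 stroke at GY1  (GY1: gyrator matches bond 0)
bond 4 stroke at J2  (closing 0-jn rule on J2)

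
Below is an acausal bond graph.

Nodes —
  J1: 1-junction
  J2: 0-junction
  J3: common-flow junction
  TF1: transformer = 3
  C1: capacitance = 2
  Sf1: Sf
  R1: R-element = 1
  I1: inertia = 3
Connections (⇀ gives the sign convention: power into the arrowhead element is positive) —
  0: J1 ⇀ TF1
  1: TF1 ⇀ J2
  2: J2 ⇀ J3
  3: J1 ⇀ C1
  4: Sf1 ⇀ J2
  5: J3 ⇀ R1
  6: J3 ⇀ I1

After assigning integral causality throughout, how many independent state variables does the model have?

2  (C1, I1 all integral)

b4 →Sf1  (source Sf1 imposes f)
b3 →J1  (prefer integral on C1)
b0 →TF1  (only one flow-in slot at J1)
b1 →J2  (TF1 one-in-one-out from 0)
b2 →J3  (J2 effort already set via bond 1)
b6 →I1  (prefer integral on I1)
b5 →J3  (common-f at J3 fixed by 6)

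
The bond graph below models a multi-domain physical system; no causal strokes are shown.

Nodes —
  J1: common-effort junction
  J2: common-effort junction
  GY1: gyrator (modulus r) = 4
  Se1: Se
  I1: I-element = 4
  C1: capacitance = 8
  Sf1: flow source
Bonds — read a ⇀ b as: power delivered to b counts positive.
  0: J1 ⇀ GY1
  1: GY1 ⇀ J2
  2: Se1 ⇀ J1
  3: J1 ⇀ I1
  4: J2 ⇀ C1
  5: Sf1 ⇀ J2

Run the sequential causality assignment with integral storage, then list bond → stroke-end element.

b0 →GY1
b1 →GY1
b2 →J1
b3 →I1
b4 →J2
b5 →Sf1

bond 2 stroke→J1  (Se1 fixes effort; stroke away)
bond 5 stroke→Sf1  (Sf1 fixes flow; stroke at Sf1)
bond 0 stroke→GY1  (J1: bond 2 brought effort, rest push out)
bond 3 stroke→I1  (J1 effort already set via bond 2)
bond 1 stroke→GY1  (through GY1, causality inverts; strokes same side of GY1)
bond 4 stroke→J2  (J2 needs exactly one e-in)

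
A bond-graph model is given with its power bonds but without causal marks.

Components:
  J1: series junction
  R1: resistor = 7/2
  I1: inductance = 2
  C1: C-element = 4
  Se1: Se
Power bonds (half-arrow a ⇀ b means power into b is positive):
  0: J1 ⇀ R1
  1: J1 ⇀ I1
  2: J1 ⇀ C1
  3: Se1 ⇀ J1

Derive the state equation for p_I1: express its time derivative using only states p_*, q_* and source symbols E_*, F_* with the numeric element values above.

b3 →J1  (Se1: effort source, stroke at far end)
b1 →I1  (I1 outputs flow p/I1)
b0 →J1  (J1 flow already set via bond 1)
b2 →J1  (J1 flow already set via bond 1)

dp_I1/dt = E_Se1 - 7*p_I1/4 - q_C1/4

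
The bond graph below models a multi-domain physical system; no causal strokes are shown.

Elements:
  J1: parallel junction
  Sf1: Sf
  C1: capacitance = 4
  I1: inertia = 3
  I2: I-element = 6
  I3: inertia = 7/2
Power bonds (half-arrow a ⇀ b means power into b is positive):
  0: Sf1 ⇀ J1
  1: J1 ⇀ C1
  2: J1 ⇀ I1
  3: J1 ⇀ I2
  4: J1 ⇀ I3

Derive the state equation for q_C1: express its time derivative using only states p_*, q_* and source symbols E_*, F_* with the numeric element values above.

β0 |Sf1  (source Sf1 imposes f)
β1 |J1  (C1: C, integral causality)
β2 |I1  (common-e at J1 fixed by 1)
β3 |I2  (common-e at J1 fixed by 1)
β4 |I3  (J1: bond 1 brought effort, rest push out)

dq_C1/dt = F_Sf1 - p_I1/3 - p_I2/6 - 2*p_I3/7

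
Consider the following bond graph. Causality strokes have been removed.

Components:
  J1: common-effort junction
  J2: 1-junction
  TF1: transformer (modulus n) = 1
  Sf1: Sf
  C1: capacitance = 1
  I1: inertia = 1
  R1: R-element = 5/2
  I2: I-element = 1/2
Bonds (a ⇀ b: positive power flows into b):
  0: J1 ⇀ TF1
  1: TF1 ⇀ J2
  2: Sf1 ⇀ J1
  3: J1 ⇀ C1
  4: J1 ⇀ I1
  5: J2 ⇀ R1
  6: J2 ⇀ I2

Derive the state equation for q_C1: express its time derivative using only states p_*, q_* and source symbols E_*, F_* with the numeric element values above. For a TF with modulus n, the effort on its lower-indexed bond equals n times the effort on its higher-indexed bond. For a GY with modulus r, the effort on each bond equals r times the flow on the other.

b2 stroke at Sf1  (Sf1: flow source, stroke at near end)
b3 stroke at J1  (C1: C, integral causality)
b0 stroke at TF1  (common-e at J1 fixed by 3)
b4 stroke at I1  (0-jn J1 has e-setter on 3)
b1 stroke at J2  (TF TF1: opposite of bond 0)
b6 stroke at I2  (I2: I, integral causality)
b5 stroke at J2  (common-f at J2 fixed by 6)

dq_C1/dt = F_Sf1 - p_I1 - 2*p_I2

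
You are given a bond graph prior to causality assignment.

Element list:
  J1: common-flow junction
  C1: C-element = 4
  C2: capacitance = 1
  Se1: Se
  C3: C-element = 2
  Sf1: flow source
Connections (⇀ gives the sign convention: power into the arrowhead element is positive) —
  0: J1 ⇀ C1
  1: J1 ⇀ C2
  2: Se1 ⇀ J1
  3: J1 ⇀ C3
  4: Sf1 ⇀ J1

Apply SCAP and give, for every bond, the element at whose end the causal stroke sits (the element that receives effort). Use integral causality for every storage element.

b2 →J1  (Se1: effort source, stroke at far end)
b4 →Sf1  (Sf1 (Sf) sets flow on bond)
b0 →J1  (J1 flow already set via bond 4)
b1 →J1  (J1: bond 4 brought flow, rest push out)
b3 →J1  (1-jn J1 has f-setter on 4)

b0 stroke at J1
b1 stroke at J1
b2 stroke at J1
b3 stroke at J1
b4 stroke at Sf1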